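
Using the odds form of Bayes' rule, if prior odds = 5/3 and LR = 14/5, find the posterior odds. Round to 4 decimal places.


Bayes' rule in odds form: posterior odds = prior odds * LR
= (5 * 14) / (3 * 5)
= 70/15 = 4.6667

4.6667


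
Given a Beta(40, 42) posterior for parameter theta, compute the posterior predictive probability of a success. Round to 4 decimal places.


For a Beta-Bernoulli model, the predictive probability is the mean:
P(success) = 40/(40+42) = 40/82 = 0.4878

0.4878


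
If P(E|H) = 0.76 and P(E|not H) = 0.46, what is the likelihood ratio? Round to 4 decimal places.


Likelihood ratio = P(E|H) / P(E|not H)
= 0.76 / 0.46
= 1.6522

1.6522


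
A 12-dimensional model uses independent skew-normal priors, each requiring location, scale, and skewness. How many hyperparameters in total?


Per parameter: 3 (location, scale, and skewness).
Total = 12 * 3 = 36

36


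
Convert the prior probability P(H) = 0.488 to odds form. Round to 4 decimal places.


P(not H) = 1 - 0.488 = 0.512
Odds = 0.488 / 0.512 = 0.9531

0.9531


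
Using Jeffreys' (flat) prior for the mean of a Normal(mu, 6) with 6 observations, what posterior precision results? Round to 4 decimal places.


Flat prior means prior precision is 0.
Posterior precision = n / sigma^2 = 6/6 = 1.0

1.0


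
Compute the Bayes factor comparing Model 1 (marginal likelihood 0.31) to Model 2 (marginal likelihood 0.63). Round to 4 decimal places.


BF12 = marginal likelihood of M1 / marginal likelihood of M2
= 0.31/0.63
= 0.4921

0.4921


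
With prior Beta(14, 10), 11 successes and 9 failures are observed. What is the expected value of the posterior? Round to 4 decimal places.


Posterior = Beta(25, 19)
E[theta] = alpha/(alpha+beta)
= 25/44 = 0.5682

0.5682


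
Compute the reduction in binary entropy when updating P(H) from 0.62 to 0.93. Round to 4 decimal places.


H_before = -p*log2(p) - (1-p)*log2(1-p) for p=0.62: 0.958
H_after for p=0.93: 0.3659
Reduction = 0.958 - 0.3659 = 0.5921

0.5921


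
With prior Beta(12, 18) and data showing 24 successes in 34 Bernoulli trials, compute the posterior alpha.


Conjugate update: alpha_posterior = alpha_prior + k
= 12 + 24 = 36

36


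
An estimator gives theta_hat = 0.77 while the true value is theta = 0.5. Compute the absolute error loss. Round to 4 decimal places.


The absolute error loss is |theta_hat - theta|
= |0.77 - 0.5|
= 0.27

0.27


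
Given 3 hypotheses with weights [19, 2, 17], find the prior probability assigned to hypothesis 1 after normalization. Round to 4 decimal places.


To normalize, divide each weight by the sum of all weights.
Sum = 38
Prior(H1) = 19/38 = 0.5

0.5


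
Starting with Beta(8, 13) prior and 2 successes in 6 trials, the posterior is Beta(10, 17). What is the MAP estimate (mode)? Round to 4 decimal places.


The mode of Beta(a, b) when a > 1 and b > 1 is (a-1)/(a+b-2)
= (10 - 1) / (10 + 17 - 2)
= 9 / 25
= 0.36

0.36


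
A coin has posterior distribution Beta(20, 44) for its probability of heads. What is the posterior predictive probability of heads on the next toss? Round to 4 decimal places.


Posterior predictive = E[theta] = alpha/(alpha+beta)
= 20/64
= 0.3125

0.3125


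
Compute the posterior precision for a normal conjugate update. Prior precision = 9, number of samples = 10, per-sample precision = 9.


tau_post = tau_0 + n * tau
= 9 + 10 * 9 = 99

99


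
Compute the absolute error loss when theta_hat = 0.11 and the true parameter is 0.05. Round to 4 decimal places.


L = |theta_hat - theta_true|
= |0.11 - 0.05| = 0.06

0.06


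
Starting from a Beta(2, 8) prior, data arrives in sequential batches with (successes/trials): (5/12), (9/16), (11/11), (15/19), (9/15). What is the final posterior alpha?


In sequential Bayesian updating, we sum all successes.
Total successes = 49
Final alpha = 2 + 49 = 51

51


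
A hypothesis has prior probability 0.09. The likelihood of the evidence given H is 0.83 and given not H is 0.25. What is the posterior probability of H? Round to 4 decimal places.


Using Bayes' theorem:
P(E) = 0.09 * 0.83 + 0.91 * 0.25
P(E) = 0.3022
P(H|E) = (0.09 * 0.83) / 0.3022 = 0.2472

0.2472


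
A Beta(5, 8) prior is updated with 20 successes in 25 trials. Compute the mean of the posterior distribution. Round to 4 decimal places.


After update: Beta(25, 13)
Mean = 25 / (25 + 13) = 25 / 38
= 0.6579

0.6579


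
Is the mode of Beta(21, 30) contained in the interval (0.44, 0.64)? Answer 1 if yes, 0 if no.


Mode = (a-1)/(a+b-2) = 20/49 = 0.4082
Interval: (0.44, 0.64)
Contains mode? 0

0


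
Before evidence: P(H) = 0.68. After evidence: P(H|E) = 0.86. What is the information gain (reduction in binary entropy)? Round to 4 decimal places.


Prior entropy = 0.9044
Posterior entropy = 0.5842
Information gain = 0.9044 - 0.5842 = 0.3201

0.3201


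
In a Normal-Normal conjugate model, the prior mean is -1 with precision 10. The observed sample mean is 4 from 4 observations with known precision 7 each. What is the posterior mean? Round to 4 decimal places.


Posterior precision = tau0 + n*tau = 10 + 4*7 = 38
Posterior mean = (tau0*mu0 + n*tau*xbar) / posterior_precision
= (10*-1 + 4*7*4) / 38
= 102 / 38 = 2.6842

2.6842


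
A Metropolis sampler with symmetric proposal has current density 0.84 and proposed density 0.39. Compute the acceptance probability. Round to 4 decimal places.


For symmetric proposals, acceptance = min(1, pi(x*)/pi(x))
= min(1, 0.39/0.84)
= min(1, 0.4643) = 0.4643

0.4643


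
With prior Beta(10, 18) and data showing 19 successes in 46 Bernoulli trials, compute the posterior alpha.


Conjugate update: alpha_posterior = alpha_prior + k
= 10 + 19 = 29

29


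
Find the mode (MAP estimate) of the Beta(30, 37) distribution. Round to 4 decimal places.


For Beta(a,b) with a,b > 1:
Mode = (a-1)/(a+b-2) = (30-1)/(67-2)
= 29/65 = 0.4462

0.4462


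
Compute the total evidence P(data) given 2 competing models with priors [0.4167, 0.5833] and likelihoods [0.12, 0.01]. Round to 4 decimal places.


Marginal likelihood = sum P(model_i) * P(data|model_i)
Model 1: 0.4167 * 0.12 = 0.05
Model 2: 0.5833 * 0.01 = 0.0058
Total = 0.0558

0.0558


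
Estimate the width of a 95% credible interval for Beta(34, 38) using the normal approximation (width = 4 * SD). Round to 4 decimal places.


For Beta(a,b): Var = ab/((a+b)^2(a+b+1))
Var = 0.0034, SD = 0.0584
Approximate 95% CI width = 4 * 0.0584 = 0.2337

0.2337


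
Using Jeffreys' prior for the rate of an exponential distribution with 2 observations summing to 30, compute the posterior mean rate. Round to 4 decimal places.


Jeffreys' prior leads to posterior Gamma(2, 30).
Mean = 2/30 = 0.0667

0.0667


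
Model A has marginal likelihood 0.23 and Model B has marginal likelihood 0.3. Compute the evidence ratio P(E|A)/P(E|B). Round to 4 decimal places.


Evidence ratio = P(E|A) / P(E|B)
= 0.23 / 0.3
= 0.7667

0.7667


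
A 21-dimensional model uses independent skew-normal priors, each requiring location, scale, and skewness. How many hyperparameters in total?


Per parameter: 3 (location, scale, and skewness).
Total = 21 * 3 = 63

63


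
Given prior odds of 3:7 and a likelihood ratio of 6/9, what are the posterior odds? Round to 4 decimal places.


Posterior odds = prior odds * LR
Prior odds = 3/7 = 0.4286
LR = 6/9 = 0.6667
Posterior odds = 0.4286 * 0.6667 = 0.2857

0.2857


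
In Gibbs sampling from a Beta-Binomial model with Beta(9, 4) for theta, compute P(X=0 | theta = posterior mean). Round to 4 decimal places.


Posterior mean = alpha/(alpha+beta) = 9/13 = 0.6923
P(X=0|theta=mean) = 1 - theta = 0.3077

0.3077


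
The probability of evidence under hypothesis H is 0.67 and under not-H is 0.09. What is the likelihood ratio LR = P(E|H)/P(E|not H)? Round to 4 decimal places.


LR = 0.67 / 0.09
= 7.4444

7.4444


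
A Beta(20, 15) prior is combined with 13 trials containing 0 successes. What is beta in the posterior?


In conjugate updating:
beta_posterior = beta_prior + (n - k)
= 15 + (13 - 0)
= 15 + 13 = 28

28


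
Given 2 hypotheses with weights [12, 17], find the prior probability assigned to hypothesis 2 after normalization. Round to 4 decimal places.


To normalize, divide each weight by the sum of all weights.
Sum = 29
Prior(H2) = 17/29 = 0.5862

0.5862


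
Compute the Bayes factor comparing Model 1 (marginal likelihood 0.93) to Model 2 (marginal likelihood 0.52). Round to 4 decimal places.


BF12 = marginal likelihood of M1 / marginal likelihood of M2
= 0.93/0.52
= 1.7885

1.7885


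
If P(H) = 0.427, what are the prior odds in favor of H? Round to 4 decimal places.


Prior odds = P(H) / (1 - P(H))
= 0.427 / 0.573
= 0.7452

0.7452


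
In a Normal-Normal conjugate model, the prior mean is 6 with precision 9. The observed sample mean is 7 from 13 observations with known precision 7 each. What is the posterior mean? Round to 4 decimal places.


Posterior precision = tau0 + n*tau = 9 + 13*7 = 100
Posterior mean = (tau0*mu0 + n*tau*xbar) / posterior_precision
= (9*6 + 13*7*7) / 100
= 691 / 100 = 6.91

6.91


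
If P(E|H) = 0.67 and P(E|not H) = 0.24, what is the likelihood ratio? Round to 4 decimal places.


Likelihood ratio = P(E|H) / P(E|not H)
= 0.67 / 0.24
= 2.7917

2.7917


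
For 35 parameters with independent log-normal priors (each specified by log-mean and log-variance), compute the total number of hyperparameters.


A log-normal prior has 2 hyperparameters per parameter.
Total = 35 * 2 = 70

70


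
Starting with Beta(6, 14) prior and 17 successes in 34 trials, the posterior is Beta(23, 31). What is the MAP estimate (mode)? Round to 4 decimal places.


The mode of Beta(a, b) when a > 1 and b > 1 is (a-1)/(a+b-2)
= (23 - 1) / (23 + 31 - 2)
= 22 / 52
= 0.4231

0.4231


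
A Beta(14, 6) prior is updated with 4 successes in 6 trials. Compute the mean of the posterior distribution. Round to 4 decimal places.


After update: Beta(18, 8)
Mean = 18 / (18 + 8) = 18 / 26
= 0.6923

0.6923


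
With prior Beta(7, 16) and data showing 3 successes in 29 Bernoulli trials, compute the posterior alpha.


Conjugate update: alpha_posterior = alpha_prior + k
= 7 + 3 = 10

10


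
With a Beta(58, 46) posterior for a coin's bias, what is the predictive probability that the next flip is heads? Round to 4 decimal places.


The predictive probability equals the posterior mean.
P(next = heads) = alpha / (alpha + beta)
= 58 / 104 = 0.5577

0.5577


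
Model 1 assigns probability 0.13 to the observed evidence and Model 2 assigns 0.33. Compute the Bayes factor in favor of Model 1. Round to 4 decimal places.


BF = P(data|M1) / P(data|M2)
= 0.13 / 0.33 = 0.3939

0.3939


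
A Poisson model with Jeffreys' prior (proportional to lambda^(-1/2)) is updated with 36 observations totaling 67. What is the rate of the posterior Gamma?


Posterior = Gamma(0.5 + S, n)
= Gamma(0.5 + 67, 36)
Posterior rate = 0 + n = 36

36.0


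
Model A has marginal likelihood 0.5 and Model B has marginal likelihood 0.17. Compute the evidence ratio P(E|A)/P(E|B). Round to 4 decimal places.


Evidence ratio = P(E|A) / P(E|B)
= 0.5 / 0.17
= 2.9412

2.9412


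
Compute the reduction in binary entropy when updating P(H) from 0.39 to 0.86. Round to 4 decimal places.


H_before = -p*log2(p) - (1-p)*log2(1-p) for p=0.39: 0.9648
H_after for p=0.86: 0.5842
Reduction = 0.9648 - 0.5842 = 0.3806

0.3806


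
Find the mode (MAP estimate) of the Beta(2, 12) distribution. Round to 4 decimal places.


For Beta(a,b) with a,b > 1:
Mode = (a-1)/(a+b-2) = (2-1)/(14-2)
= 1/12 = 0.0833

0.0833


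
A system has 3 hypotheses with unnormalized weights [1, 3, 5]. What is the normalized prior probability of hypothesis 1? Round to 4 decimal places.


The normalized prior is the weight divided by the total.
Total weight = 9
P(H1) = 1 / 9 = 0.1111

0.1111


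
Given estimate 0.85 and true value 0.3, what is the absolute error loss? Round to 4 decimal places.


Absolute error = |estimate - true|
= |0.55| = 0.55

0.55


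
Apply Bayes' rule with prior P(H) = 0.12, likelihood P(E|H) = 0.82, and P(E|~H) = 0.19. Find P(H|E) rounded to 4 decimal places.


Step 1: Compute marginal P(E) = P(E|H)P(H) + P(E|~H)P(~H)
= 0.82*0.12 + 0.19*0.88 = 0.2656
Step 2: P(H|E) = P(E|H)P(H)/P(E) = 0.0984/0.2656
= 0.3705

0.3705


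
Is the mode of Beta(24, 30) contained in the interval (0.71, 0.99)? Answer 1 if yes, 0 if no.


Mode = (a-1)/(a+b-2) = 23/52 = 0.4423
Interval: (0.71, 0.99)
Contains mode? 0

0


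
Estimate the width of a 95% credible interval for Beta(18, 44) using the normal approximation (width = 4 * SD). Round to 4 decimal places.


For Beta(a,b): Var = ab/((a+b)^2(a+b+1))
Var = 0.0033, SD = 0.0572
Approximate 95% CI width = 4 * 0.0572 = 0.2287

0.2287


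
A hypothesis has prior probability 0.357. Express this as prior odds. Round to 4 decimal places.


Odds = P(H) / P(not H) = 0.357 / 0.643
= 0.5552

0.5552


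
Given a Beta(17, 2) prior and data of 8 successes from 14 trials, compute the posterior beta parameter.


Number of failures = 14 - 8 = 6
Posterior beta = 2 + 6 = 8

8


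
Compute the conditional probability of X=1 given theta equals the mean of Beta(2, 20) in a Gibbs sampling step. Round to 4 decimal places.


Mean of Beta(2, 20) = 0.0909
P(X=1 | theta=0.0909) = 0.0909

0.0909


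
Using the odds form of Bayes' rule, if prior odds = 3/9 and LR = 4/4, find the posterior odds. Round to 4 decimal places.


Bayes' rule in odds form: posterior odds = prior odds * LR
= (3 * 4) / (9 * 4)
= 12/36 = 0.3333

0.3333


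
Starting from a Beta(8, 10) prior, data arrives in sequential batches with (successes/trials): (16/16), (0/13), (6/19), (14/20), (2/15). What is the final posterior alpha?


In sequential Bayesian updating, we sum all successes.
Total successes = 38
Final alpha = 8 + 38 = 46

46


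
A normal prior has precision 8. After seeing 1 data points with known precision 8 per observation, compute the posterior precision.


In the conjugate normal model, precisions add:
tau_posterior = tau_prior + n * tau_data
= 8 + 1*8 = 16

16


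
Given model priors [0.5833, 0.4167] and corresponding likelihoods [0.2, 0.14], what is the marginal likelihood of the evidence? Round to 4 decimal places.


P(E) = sum_i P(M_i) P(E|M_i)
= 0.1167 + 0.0583
= 0.175

0.175


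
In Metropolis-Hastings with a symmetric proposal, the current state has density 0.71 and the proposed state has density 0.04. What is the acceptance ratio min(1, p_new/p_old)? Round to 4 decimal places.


Ratio = p_new / p_old = 0.04 / 0.71 = 0.0563
Acceptance = min(1, 0.0563) = 0.0563

0.0563


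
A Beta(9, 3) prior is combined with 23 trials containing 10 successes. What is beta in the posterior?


In conjugate updating:
beta_posterior = beta_prior + (n - k)
= 3 + (23 - 10)
= 3 + 13 = 16

16


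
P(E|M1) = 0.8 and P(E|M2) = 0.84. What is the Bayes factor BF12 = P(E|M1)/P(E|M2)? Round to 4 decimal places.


Bayes factor BF12 = P(E|M1) / P(E|M2)
= 0.8 / 0.84
= 0.9524

0.9524


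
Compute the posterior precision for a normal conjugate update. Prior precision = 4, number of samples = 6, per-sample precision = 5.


tau_post = tau_0 + n * tau
= 4 + 6 * 5 = 34

34


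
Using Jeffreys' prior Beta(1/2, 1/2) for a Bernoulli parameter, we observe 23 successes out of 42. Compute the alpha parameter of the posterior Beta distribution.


Conjugate update: Beta(0.5 + k, 0.5 + n - k).
k = 23, n - k = 19
Posterior alpha = 0.5 + k = 0.5 + 23 = 23.5

23.5


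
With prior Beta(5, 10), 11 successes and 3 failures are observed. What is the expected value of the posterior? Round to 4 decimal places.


Posterior = Beta(16, 13)
E[theta] = alpha/(alpha+beta)
= 16/29 = 0.5517

0.5517


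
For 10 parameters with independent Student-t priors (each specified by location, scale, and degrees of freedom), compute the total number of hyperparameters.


A Student-t prior has 3 hyperparameters per parameter.
Total = 10 * 3 = 30

30


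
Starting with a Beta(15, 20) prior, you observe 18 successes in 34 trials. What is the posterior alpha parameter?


For a Beta-Binomial conjugate model:
Posterior alpha = prior alpha + number of successes
= 15 + 18 = 33

33


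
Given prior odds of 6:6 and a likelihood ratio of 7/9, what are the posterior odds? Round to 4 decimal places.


Posterior odds = prior odds * LR
Prior odds = 6/6 = 1.0
LR = 7/9 = 0.7778
Posterior odds = 1.0 * 0.7778 = 0.7778

0.7778


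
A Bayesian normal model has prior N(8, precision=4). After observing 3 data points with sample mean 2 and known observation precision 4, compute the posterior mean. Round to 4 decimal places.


Posterior mean = (prior_precision * prior_mean + n * data_precision * data_mean) / (prior_precision + n * data_precision)
Numerator = 4*8 + 3*4*2 = 56
Denominator = 4 + 3*4 = 16
Posterior mean = 3.5

3.5


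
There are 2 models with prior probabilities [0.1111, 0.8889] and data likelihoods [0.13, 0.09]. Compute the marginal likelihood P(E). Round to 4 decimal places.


P(E) = sum over models of P(M_i) * P(E|M_i)
= 0.1111*0.13 + 0.8889*0.09
= 0.0944

0.0944


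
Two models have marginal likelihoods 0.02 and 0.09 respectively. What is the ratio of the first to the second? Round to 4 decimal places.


Evidence ratio = 0.02 / 0.09
= 0.2222

0.2222


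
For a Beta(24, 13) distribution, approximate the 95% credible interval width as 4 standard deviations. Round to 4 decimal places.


Variance of Beta(a,b) = ab / ((a+b)^2 * (a+b+1))
= 24*13 / ((37)^2 * 38)
= 0.006
SD = sqrt(0.006) = 0.0774
Width = 4 * SD = 0.3098

0.3098


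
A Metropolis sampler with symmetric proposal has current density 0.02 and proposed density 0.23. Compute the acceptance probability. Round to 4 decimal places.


For symmetric proposals, acceptance = min(1, pi(x*)/pi(x))
= min(1, 0.23/0.02)
= min(1, 11.5) = 1.0

1.0


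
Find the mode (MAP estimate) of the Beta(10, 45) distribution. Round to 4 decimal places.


For Beta(a,b) with a,b > 1:
Mode = (a-1)/(a+b-2) = (10-1)/(55-2)
= 9/53 = 0.1698

0.1698


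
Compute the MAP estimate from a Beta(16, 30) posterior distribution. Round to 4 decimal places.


MAP = mode of Beta distribution
= (alpha - 1)/(alpha + beta - 2)
= (16-1)/(16+30-2)
= 15/44 = 0.3409

0.3409


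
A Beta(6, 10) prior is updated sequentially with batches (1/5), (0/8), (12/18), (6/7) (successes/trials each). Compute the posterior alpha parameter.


Sequential conjugate updating is equivalent to a single batch update.
Total successes across all batches = 19
alpha_posterior = alpha_prior + total_successes = 6 + 19
= 25

25


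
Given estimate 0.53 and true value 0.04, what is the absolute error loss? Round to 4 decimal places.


Absolute error = |estimate - true|
= |0.49| = 0.49

0.49


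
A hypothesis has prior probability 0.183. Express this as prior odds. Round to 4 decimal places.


Odds = P(H) / P(not H) = 0.183 / 0.817
= 0.224

0.224


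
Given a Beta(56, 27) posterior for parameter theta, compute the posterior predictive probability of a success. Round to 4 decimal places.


For a Beta-Bernoulli model, the predictive probability is the mean:
P(success) = 56/(56+27) = 56/83 = 0.6747

0.6747


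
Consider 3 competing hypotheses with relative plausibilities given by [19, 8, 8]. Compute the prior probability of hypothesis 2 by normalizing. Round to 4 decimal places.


Sum of weights = 19 + 8 + 8 = 35
Normalized prior for H2 = 8 / 35
= 0.2286

0.2286


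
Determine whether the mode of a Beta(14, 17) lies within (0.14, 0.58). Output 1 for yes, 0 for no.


First find the mode: (a-1)/(a+b-2) = 0.4483
Is 0.4483 in (0.14, 0.58)? 1

1


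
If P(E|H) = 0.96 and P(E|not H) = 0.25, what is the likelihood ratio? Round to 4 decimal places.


Likelihood ratio = P(E|H) / P(E|not H)
= 0.96 / 0.25
= 3.84

3.84


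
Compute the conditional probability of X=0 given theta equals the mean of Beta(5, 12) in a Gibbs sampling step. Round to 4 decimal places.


Mean of Beta(5, 12) = 0.2941
P(X=0 | theta=0.2941) = 0.7059

0.7059


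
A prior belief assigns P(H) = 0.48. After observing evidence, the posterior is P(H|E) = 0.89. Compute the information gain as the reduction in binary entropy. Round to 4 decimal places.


H(prior) = -0.48*log2(0.48) - 0.52*log2(0.52)
= 0.9988
H(post) = -0.89*log2(0.89) - 0.11*log2(0.11)
= 0.4999
IG = 0.9988 - 0.4999 = 0.4989

0.4989


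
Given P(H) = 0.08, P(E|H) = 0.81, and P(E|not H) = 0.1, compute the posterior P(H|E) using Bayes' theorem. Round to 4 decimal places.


By Bayes' theorem: P(H|E) = P(E|H)*P(H) / P(E)
P(E) = P(E|H)*P(H) + P(E|not H)*P(not H)
P(E) = 0.81*0.08 + 0.1*0.92 = 0.1568
P(H|E) = 0.81*0.08 / 0.1568 = 0.4133

0.4133


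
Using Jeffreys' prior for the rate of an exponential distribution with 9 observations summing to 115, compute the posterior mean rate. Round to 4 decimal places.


Jeffreys' prior leads to posterior Gamma(9, 115).
Mean = 9/115 = 0.0783

0.0783


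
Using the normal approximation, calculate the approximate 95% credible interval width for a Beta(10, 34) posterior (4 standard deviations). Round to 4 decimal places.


Var(Beta) = 10*34/(44^2 * 45) = 0.0039
SD = 0.0625
Width ~ 4*SD = 0.2499

0.2499


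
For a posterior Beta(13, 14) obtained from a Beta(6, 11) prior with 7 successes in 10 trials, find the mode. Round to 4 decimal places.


Mode = (alpha - 1) / (alpha + beta - 2)
= 12 / 25
= 0.48

0.48


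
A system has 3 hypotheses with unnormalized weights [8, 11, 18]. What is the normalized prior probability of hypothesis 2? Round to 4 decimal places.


The normalized prior is the weight divided by the total.
Total weight = 37
P(H2) = 11 / 37 = 0.2973

0.2973


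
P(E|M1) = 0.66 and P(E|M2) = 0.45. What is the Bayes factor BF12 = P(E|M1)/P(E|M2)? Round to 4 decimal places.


Bayes factor BF12 = P(E|M1) / P(E|M2)
= 0.66 / 0.45
= 1.4667

1.4667


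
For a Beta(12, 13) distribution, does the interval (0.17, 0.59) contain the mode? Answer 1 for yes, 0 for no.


Mode of Beta(a,b) = (a-1)/(a+b-2)
= (12-1)/(12+13-2) = 0.4783
Check: 0.17 <= 0.4783 <= 0.59?
Result: 1

1


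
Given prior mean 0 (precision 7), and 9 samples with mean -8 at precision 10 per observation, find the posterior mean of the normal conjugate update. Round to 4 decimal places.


The posterior mean is a precision-weighted average of prior and data.
Post. prec. = 7 + 90 = 97
Post. mean = (0 + -720)/97 = -720/97 = -7.4227

-7.4227


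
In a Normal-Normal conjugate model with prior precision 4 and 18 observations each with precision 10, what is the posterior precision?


Posterior precision = prior precision + n * observation precision
= 4 + 18 * 10
= 4 + 180 = 184

184


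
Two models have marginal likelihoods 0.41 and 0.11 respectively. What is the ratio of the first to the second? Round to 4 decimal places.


Evidence ratio = 0.41 / 0.11
= 3.7273

3.7273


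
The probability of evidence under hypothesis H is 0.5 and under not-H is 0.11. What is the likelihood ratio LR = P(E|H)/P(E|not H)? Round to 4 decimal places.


LR = 0.5 / 0.11
= 4.5455

4.5455


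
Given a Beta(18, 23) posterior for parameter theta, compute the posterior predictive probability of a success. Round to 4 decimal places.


For a Beta-Bernoulli model, the predictive probability is the mean:
P(success) = 18/(18+23) = 18/41 = 0.439

0.439


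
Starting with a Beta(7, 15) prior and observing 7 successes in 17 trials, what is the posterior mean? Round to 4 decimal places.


Posterior parameters: alpha = 7 + 7 = 14
beta = 15 + 10 = 25
Posterior mean = alpha / (alpha + beta) = 14 / 39
= 0.359

0.359


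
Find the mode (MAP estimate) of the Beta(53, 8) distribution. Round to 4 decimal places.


For Beta(a,b) with a,b > 1:
Mode = (a-1)/(a+b-2) = (53-1)/(61-2)
= 52/59 = 0.8814

0.8814


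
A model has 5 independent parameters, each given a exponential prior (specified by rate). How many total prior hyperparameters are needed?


Each exponential prior needs 1 hyperparameter (rate).
Total = 1 * 5 = 5

5


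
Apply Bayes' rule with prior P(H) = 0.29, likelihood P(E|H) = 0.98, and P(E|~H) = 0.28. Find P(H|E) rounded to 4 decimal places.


Step 1: Compute marginal P(E) = P(E|H)P(H) + P(E|~H)P(~H)
= 0.98*0.29 + 0.28*0.71 = 0.483
Step 2: P(H|E) = P(E|H)P(H)/P(E) = 0.2842/0.483
= 0.5884

0.5884


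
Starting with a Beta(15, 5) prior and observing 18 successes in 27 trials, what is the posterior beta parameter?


Posterior beta = prior beta + failures
Failures = 27 - 18 = 9
beta_post = 5 + 9 = 14

14


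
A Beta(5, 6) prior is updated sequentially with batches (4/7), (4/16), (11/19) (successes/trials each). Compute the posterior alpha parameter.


Sequential conjugate updating is equivalent to a single batch update.
Total successes across all batches = 19
alpha_posterior = alpha_prior + total_successes = 5 + 19
= 24

24


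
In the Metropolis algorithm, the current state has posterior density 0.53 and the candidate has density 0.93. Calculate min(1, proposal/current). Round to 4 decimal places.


Ratio = 0.93/0.53 = 1.7547
Acceptance probability = min(1, 1.7547)
= 1.0

1.0


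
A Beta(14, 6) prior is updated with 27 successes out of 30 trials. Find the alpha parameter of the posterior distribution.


In the Beta-Binomial conjugate update:
alpha_post = alpha_prior + successes
= 14 + 27
= 41

41


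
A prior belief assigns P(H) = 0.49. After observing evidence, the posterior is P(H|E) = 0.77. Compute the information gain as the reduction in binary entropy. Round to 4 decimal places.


H(prior) = -0.49*log2(0.49) - 0.51*log2(0.51)
= 0.9997
H(post) = -0.77*log2(0.77) - 0.23*log2(0.23)
= 0.778
IG = 0.9997 - 0.778 = 0.2217

0.2217


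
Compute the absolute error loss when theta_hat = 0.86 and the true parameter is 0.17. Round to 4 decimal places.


L = |theta_hat - theta_true|
= |0.86 - 0.17| = 0.69

0.69


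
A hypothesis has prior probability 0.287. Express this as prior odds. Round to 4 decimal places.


Odds = P(H) / P(not H) = 0.287 / 0.713
= 0.4025

0.4025


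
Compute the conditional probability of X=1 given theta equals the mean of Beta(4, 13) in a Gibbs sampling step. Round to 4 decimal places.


Mean of Beta(4, 13) = 0.2353
P(X=1 | theta=0.2353) = 0.2353

0.2353


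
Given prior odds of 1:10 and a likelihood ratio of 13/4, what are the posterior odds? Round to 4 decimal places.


Posterior odds = prior odds * LR
Prior odds = 1/10 = 0.1
LR = 13/4 = 3.25
Posterior odds = 0.1 * 3.25 = 0.325

0.325


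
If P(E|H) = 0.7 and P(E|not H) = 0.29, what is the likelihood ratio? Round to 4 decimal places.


Likelihood ratio = P(E|H) / P(E|not H)
= 0.7 / 0.29
= 2.4138

2.4138


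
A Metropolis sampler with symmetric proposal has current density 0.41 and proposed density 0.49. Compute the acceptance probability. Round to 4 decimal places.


For symmetric proposals, acceptance = min(1, pi(x*)/pi(x))
= min(1, 0.49/0.41)
= min(1, 1.1951) = 1.0

1.0


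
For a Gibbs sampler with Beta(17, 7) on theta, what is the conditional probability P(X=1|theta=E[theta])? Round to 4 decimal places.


E[theta] = 17/(17+7) = 0.7083
P(X=1|theta) = theta = 0.7083

0.7083


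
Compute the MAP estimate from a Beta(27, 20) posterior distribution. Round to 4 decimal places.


MAP = mode of Beta distribution
= (alpha - 1)/(alpha + beta - 2)
= (27-1)/(27+20-2)
= 26/45 = 0.5778

0.5778


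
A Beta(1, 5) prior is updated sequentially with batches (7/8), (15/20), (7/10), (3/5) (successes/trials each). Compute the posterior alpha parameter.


Sequential conjugate updating is equivalent to a single batch update.
Total successes across all batches = 32
alpha_posterior = alpha_prior + total_successes = 1 + 32
= 33

33


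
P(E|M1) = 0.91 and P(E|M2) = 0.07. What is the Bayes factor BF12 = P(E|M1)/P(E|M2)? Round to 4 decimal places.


Bayes factor BF12 = P(E|M1) / P(E|M2)
= 0.91 / 0.07
= 13.0

13.0


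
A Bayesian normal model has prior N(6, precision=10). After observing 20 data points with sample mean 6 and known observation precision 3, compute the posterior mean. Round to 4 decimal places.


Posterior mean = (prior_precision * prior_mean + n * data_precision * data_mean) / (prior_precision + n * data_precision)
Numerator = 10*6 + 20*3*6 = 420
Denominator = 10 + 20*3 = 70
Posterior mean = 6.0

6.0


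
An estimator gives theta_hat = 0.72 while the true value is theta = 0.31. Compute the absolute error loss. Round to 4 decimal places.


The absolute error loss is |theta_hat - theta|
= |0.72 - 0.31|
= 0.41

0.41


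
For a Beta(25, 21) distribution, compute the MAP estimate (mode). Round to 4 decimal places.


MAP = mode = (a-1)/(a+b-2)
= (25-1)/(25+21-2)
= 24/44 = 0.5455

0.5455


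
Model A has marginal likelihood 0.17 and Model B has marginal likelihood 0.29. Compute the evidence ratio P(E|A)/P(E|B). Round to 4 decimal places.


Evidence ratio = P(E|A) / P(E|B)
= 0.17 / 0.29
= 0.5862

0.5862


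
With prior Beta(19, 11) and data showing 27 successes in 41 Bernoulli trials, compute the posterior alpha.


Conjugate update: alpha_posterior = alpha_prior + k
= 19 + 27 = 46

46


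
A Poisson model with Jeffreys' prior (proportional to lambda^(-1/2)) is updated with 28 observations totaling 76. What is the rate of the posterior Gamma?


Posterior = Gamma(0.5 + S, n)
= Gamma(0.5 + 76, 28)
Posterior rate = 0 + n = 28

28.0


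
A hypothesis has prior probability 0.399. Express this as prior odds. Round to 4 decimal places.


Odds = P(H) / P(not H) = 0.399 / 0.601
= 0.6639

0.6639


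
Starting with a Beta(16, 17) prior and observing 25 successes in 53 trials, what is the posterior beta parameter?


Posterior beta = prior beta + failures
Failures = 53 - 25 = 28
beta_post = 17 + 28 = 45

45


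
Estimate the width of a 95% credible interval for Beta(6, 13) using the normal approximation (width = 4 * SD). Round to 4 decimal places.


For Beta(a,b): Var = ab/((a+b)^2(a+b+1))
Var = 0.0108, SD = 0.1039
Approximate 95% CI width = 4 * 0.1039 = 0.4158

0.4158


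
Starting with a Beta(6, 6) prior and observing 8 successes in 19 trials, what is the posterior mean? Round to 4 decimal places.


Posterior parameters: alpha = 6 + 8 = 14
beta = 6 + 11 = 17
Posterior mean = alpha / (alpha + beta) = 14 / 31
= 0.4516

0.4516


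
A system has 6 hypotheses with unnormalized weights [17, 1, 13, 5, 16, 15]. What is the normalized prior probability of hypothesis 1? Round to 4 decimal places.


The normalized prior is the weight divided by the total.
Total weight = 67
P(H1) = 17 / 67 = 0.2537

0.2537


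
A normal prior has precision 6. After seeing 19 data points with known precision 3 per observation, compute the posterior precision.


In the conjugate normal model, precisions add:
tau_posterior = tau_prior + n * tau_data
= 6 + 19*3 = 63

63


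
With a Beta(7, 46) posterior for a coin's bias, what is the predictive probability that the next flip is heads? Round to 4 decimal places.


The predictive probability equals the posterior mean.
P(next = heads) = alpha / (alpha + beta)
= 7 / 53 = 0.1321

0.1321


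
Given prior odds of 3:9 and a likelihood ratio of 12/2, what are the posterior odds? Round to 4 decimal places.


Posterior odds = prior odds * LR
Prior odds = 3/9 = 0.3333
LR = 12/2 = 6.0
Posterior odds = 0.3333 * 6.0 = 2.0

2.0


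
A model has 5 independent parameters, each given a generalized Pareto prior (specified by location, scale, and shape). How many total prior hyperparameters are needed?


Each generalized Pareto prior needs 3 hyperparameters (location, scale, and shape).
Total = 3 * 5 = 15

15


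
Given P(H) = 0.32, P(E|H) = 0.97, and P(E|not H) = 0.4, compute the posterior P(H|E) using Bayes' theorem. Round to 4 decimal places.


By Bayes' theorem: P(H|E) = P(E|H)*P(H) / P(E)
P(E) = P(E|H)*P(H) + P(E|not H)*P(not H)
P(E) = 0.97*0.32 + 0.4*0.68 = 0.5824
P(H|E) = 0.97*0.32 / 0.5824 = 0.533

0.533


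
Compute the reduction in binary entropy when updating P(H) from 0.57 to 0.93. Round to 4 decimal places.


H_before = -p*log2(p) - (1-p)*log2(1-p) for p=0.57: 0.9858
H_after for p=0.93: 0.3659
Reduction = 0.9858 - 0.3659 = 0.6199

0.6199


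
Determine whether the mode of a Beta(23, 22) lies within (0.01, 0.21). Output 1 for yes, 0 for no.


First find the mode: (a-1)/(a+b-2) = 0.5116
Is 0.5116 in (0.01, 0.21)? 0

0


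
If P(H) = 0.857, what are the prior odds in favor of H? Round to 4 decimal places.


Prior odds = P(H) / (1 - P(H))
= 0.857 / 0.143
= 5.993

5.993


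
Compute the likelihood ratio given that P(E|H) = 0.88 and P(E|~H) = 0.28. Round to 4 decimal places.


LR = P(E|H) / P(E|~H)
= 0.88 / 0.28 = 3.1429

3.1429


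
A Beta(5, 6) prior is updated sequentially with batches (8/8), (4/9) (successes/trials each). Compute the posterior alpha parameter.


Sequential conjugate updating is equivalent to a single batch update.
Total successes across all batches = 12
alpha_posterior = alpha_prior + total_successes = 5 + 12
= 17

17


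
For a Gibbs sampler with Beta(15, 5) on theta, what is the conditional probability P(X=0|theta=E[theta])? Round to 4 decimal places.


E[theta] = 15/(15+5) = 0.75
P(X=0|theta) = 1 - theta = 0.25

0.25


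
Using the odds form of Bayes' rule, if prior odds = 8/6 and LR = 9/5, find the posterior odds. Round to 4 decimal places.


Bayes' rule in odds form: posterior odds = prior odds * LR
= (8 * 9) / (6 * 5)
= 72/30 = 2.4

2.4


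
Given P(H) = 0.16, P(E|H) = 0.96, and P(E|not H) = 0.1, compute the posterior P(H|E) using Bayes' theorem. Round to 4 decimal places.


By Bayes' theorem: P(H|E) = P(E|H)*P(H) / P(E)
P(E) = P(E|H)*P(H) + P(E|not H)*P(not H)
P(E) = 0.96*0.16 + 0.1*0.84 = 0.2376
P(H|E) = 0.96*0.16 / 0.2376 = 0.6465

0.6465


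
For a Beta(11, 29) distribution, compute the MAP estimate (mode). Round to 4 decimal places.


MAP = mode = (a-1)/(a+b-2)
= (11-1)/(11+29-2)
= 10/38 = 0.2632

0.2632


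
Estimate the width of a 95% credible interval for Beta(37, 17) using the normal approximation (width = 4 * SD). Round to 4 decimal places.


For Beta(a,b): Var = ab/((a+b)^2(a+b+1))
Var = 0.0039, SD = 0.0626
Approximate 95% CI width = 4 * 0.0626 = 0.2505

0.2505


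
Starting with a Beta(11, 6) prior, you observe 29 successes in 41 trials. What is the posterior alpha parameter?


For a Beta-Binomial conjugate model:
Posterior alpha = prior alpha + number of successes
= 11 + 29 = 40

40


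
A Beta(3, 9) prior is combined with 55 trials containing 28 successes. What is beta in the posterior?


In conjugate updating:
beta_posterior = beta_prior + (n - k)
= 9 + (55 - 28)
= 9 + 27 = 36

36


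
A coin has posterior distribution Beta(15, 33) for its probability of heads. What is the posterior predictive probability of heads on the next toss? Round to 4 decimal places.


Posterior predictive = E[theta] = alpha/(alpha+beta)
= 15/48
= 0.3125

0.3125


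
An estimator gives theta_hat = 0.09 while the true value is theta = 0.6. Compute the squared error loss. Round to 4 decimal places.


The squared error loss is (theta_hat - theta)^2
= (0.09 - 0.6)^2
= (-0.51)^2 = 0.2601

0.2601


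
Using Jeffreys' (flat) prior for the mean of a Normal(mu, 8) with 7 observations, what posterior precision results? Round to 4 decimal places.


Flat prior means prior precision is 0.
Posterior precision = n / sigma^2 = 7/8 = 0.875

0.875


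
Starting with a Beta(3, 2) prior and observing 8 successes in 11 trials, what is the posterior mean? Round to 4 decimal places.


Posterior parameters: alpha = 3 + 8 = 11
beta = 2 + 3 = 5
Posterior mean = alpha / (alpha + beta) = 11 / 16
= 0.6875

0.6875


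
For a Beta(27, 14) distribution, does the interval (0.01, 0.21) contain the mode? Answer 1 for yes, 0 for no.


Mode of Beta(a,b) = (a-1)/(a+b-2)
= (27-1)/(27+14-2) = 0.6667
Check: 0.01 <= 0.6667 <= 0.21?
Result: 0

0


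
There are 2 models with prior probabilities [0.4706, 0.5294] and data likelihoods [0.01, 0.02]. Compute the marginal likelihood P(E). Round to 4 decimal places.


P(E) = sum over models of P(M_i) * P(E|M_i)
= 0.4706*0.01 + 0.5294*0.02
= 0.0153

0.0153


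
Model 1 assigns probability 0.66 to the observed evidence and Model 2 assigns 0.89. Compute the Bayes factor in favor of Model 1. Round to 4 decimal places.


BF = P(data|M1) / P(data|M2)
= 0.66 / 0.89 = 0.7416

0.7416


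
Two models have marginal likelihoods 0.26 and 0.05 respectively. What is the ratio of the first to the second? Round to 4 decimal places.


Evidence ratio = 0.26 / 0.05
= 5.2

5.2


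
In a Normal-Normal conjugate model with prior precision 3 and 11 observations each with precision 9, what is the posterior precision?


Posterior precision = prior precision + n * observation precision
= 3 + 11 * 9
= 3 + 99 = 102

102


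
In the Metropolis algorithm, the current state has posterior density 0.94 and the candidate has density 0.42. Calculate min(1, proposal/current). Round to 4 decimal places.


Ratio = 0.42/0.94 = 0.4468
Acceptance probability = min(1, 0.4468)
= 0.4468

0.4468


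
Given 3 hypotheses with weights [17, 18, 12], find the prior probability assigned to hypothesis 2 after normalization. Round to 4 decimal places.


To normalize, divide each weight by the sum of all weights.
Sum = 47
Prior(H2) = 18/47 = 0.383

0.383


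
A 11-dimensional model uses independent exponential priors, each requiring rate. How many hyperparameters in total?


Per parameter: 1 (rate).
Total = 11 * 1 = 11

11


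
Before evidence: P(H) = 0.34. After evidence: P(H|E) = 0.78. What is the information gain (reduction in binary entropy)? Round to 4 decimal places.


Prior entropy = 0.9248
Posterior entropy = 0.7602
Information gain = 0.9248 - 0.7602 = 0.1647

0.1647


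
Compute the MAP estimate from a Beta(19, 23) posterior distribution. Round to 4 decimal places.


MAP = mode of Beta distribution
= (alpha - 1)/(alpha + beta - 2)
= (19-1)/(19+23-2)
= 18/40 = 0.45

0.45


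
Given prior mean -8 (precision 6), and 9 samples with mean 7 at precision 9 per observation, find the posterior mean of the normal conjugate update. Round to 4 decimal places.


The posterior mean is a precision-weighted average of prior and data.
Post. prec. = 6 + 81 = 87
Post. mean = (-48 + 567)/87 = 519/87 = 5.9655

5.9655


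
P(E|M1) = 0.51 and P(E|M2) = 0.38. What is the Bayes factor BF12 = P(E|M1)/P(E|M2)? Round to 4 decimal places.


Bayes factor BF12 = P(E|M1) / P(E|M2)
= 0.51 / 0.38
= 1.3421

1.3421


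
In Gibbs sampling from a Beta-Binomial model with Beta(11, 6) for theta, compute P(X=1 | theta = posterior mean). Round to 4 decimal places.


Posterior mean = alpha/(alpha+beta) = 11/17 = 0.6471
P(X=1|theta=mean) = theta = 0.6471

0.6471


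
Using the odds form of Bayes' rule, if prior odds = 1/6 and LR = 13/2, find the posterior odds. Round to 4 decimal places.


Bayes' rule in odds form: posterior odds = prior odds * LR
= (1 * 13) / (6 * 2)
= 13/12 = 1.0833

1.0833


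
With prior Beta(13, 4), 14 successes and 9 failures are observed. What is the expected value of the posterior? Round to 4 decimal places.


Posterior = Beta(27, 13)
E[theta] = alpha/(alpha+beta)
= 27/40 = 0.675

0.675


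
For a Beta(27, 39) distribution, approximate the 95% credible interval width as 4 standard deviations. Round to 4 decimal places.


Variance of Beta(a,b) = ab / ((a+b)^2 * (a+b+1))
= 27*39 / ((66)^2 * 67)
= 0.0036
SD = sqrt(0.0036) = 0.0601
Width = 4 * SD = 0.2403

0.2403
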